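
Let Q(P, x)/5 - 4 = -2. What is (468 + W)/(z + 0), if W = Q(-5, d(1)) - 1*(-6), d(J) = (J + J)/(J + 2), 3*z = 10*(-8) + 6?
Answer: -726/37 ≈ -19.622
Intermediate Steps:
z = -74/3 (z = (10*(-8) + 6)/3 = (-80 + 6)/3 = (⅓)*(-74) = -74/3 ≈ -24.667)
d(J) = 2*J/(2 + J) (d(J) = (2*J)/(2 + J) = 2*J/(2 + J))
Q(P, x) = 10 (Q(P, x) = 20 + 5*(-2) = 20 - 10 = 10)
W = 16 (W = 10 - 1*(-6) = 10 + 6 = 16)
(468 + W)/(z + 0) = (468 + 16)/(-74/3 + 0) = 484/(-74/3) = 484*(-3/74) = -726/37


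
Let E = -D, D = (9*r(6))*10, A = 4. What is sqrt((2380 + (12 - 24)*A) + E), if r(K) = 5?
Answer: sqrt(1882) ≈ 43.382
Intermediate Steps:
D = 450 (D = (9*5)*10 = 45*10 = 450)
E = -450 (E = -1*450 = -450)
sqrt((2380 + (12 - 24)*A) + E) = sqrt((2380 + (12 - 24)*4) - 450) = sqrt((2380 - 12*4) - 450) = sqrt((2380 - 48) - 450) = sqrt(2332 - 450) = sqrt(1882)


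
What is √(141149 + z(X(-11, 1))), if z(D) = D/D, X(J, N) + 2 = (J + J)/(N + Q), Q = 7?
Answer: 5*√5646 ≈ 375.70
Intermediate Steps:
X(J, N) = -2 + 2*J/(7 + N) (X(J, N) = -2 + (J + J)/(N + 7) = -2 + (2*J)/(7 + N) = -2 + 2*J/(7 + N))
z(D) = 1
√(141149 + z(X(-11, 1))) = √(141149 + 1) = √141150 = 5*√5646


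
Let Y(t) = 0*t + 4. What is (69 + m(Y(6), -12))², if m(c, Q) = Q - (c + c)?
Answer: 2401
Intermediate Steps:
Y(t) = 4 (Y(t) = 0 + 4 = 4)
m(c, Q) = Q - 2*c
(69 + m(Y(6), -12))² = (69 + (-12 - 2*4))² = (69 + (-12 - 8))² = (69 - 20)² = 49² = 2401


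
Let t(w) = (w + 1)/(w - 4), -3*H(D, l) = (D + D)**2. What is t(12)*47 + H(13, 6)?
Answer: -3575/24 ≈ -148.96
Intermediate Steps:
H(D, l) = -4*D**2/3 (H(D, l) = -(D + D)**2/3 = -4*D**2/3)
t(w) = (1 + w)/(-4 + w)
t(12)*47 + H(13, 6) = ((1 + 12)/(-4 + 12))*47 - 4/3*13**2 = (13/8)*47 - 4/3*169 = ((1/8)*13)*47 - 676/3 = (13/8)*47 - 676/3 = 611/8 - 676/3 = -3575/24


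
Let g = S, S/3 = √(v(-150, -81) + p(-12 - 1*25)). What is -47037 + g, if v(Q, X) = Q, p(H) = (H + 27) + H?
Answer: -47037 + 3*I*√197 ≈ -47037.0 + 42.107*I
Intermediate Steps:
p(H) = 27 + 2*H (p(H) = (27 + H) + H = 27 + 2*H)
S = 3*I*√197 (S = 3*√(-150 + (27 + 2*(-12 - 1*25))) = 3*√(-150 + (27 + 2*(-12 - 25))) = 3*√(-150 + (27 + 2*(-37))) = 3*√(-150 + (27 - 74)) = 3*√(-150 - 47) = 3*√(-197) = 3*(I*√197) = 3*I*√197 ≈ 42.107*I)
g = 3*I*√197 ≈ 42.107*I
-47037 + g = -47037 + 3*I*√197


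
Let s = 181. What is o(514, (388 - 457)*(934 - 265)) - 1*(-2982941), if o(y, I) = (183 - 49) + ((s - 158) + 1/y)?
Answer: 1533312373/514 ≈ 2.9831e+6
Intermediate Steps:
o(y, I) = 157 + 1/y (o(y, I) = (183 - 49) + ((181 - 158) + 1/y) = 134 + (23 + 1/y) = 157 + 1/y)
o(514, (388 - 457)*(934 - 265)) - 1*(-2982941) = (157 + 1/514) - 1*(-2982941) = (157 + 1/514) + 2982941 = 80699/514 + 2982941 = 1533312373/514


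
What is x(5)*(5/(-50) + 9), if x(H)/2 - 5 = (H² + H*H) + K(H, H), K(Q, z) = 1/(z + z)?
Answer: 49039/50 ≈ 980.78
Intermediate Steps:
K(Q, z) = 1/(2*z)
x(H) = 10 + 1/H + 4*H² (x(H) = 10 + 2*((H² + H*H) + 1/(2*H)) = 10 + 2*((H² + H²) + 1/(2*H)) = 10 + 2*(2*H² + 1/(2*H)) = 10 + 2*(1/(2*H) + 2*H²) = 10 + (1/H + 4*H²) = 10 + 1/H + 4*H²)
x(5)*(5/(-50) + 9) = (10 + 1/5 + 4*5²)*(5/(-50) + 9) = (10 + ⅕ + 4*25)*(5*(-1/50) + 9) = (10 + ⅕ + 100)*(-⅒ + 9) = (551/5)*(89/10) = 49039/50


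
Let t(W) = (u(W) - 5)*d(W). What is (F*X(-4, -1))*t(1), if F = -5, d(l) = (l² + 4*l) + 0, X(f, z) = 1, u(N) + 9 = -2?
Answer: 400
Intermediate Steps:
u(N) = -11 (u(N) = -9 - 2 = -11)
d(l) = l² + 4*l
t(W) = -16*W*(4 + W) (t(W) = (-11 - 5)*(W*(4 + W)) = -16*W*(4 + W))
(F*X(-4, -1))*t(1) = (-5*1)*(-16*1*(4 + 1)) = -(-80)*5 = -5*(-80) = 400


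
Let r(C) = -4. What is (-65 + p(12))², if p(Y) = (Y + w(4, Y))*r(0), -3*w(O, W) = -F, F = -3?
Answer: 11881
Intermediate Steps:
w(O, W) = -1 (w(O, W) = -(-1)*(-3)/3 = -⅓*3 = -1)
p(Y) = 4 - 4*Y (p(Y) = (Y - 1)*(-4) = (-1 + Y)*(-4) = 4 - 4*Y)
(-65 + p(12))² = (-65 + (4 - 4*12))² = (-65 + (4 - 48))² = (-65 - 44)² = (-109)² = 11881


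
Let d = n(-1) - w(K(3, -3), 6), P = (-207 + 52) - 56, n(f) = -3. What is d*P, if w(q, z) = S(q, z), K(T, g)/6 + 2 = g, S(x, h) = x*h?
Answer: -37347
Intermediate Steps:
S(x, h) = h*x
K(T, g) = -12 + 6*g
w(q, z) = q*z (w(q, z) = z*q = q*z)
P = -211 (P = -155 - 56 = -211)
d = 177 (d = -3 - (-12 + 6*(-3))*6 = -3 - (-12 - 18)*6 = -3 - (-30)*6 = -3 - 1*(-180) = -3 + 180 = 177)
d*P = 177*(-211) = -37347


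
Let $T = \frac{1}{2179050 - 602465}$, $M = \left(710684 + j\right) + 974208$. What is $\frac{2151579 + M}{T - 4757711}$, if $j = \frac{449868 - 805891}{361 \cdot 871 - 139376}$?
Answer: $- \frac{105882356796283797}{131307631593228137} \approx -0.80637$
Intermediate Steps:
$j = - \frac{356023}{175055}$ ($j = - \frac{356023}{314431 - 139376} = - \frac{356023}{175055} \approx -2.0338$)
$M = \frac{294948413037}{175055}$ ($M = \left(710684 - \frac{356023}{175055}\right) + 974208 = \frac{124408431597}{175055} + 974208 = \frac{294948413037}{175055} \approx 1.6849 \cdot 10^{6}$)
$T = \frac{1}{1576585} \approx 6.3428 \cdot 10^{-7}$
$\frac{2151579 + M}{T - 4757711} = \frac{2151579 + \frac{294948413037}{175055}}{\frac{1}{1576585} - 4757711} = \frac{671593074882}{175055 \left(- \frac{7500935796934}{1576585}\right)} = \frac{671593074882}{175055} \left(- \frac{1576585}{7500935796934}\right) = - \frac{105882356796283797}{131307631593228137}$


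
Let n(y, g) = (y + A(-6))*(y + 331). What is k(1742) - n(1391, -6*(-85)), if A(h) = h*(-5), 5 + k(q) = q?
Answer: -2445225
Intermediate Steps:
k(q) = -5 + q
A(h) = -5*h
n(y, g) = (30 + y)*(331 + y) (n(y, g) = (y - 5*(-6))*(y + 331) = (y + 30)*(331 + y) = (30 + y)*(331 + y))
k(1742) - n(1391, -6*(-85)) = (-5 + 1742) - (9930 + 1391² + 361*1391) = 1737 - (9930 + 1934881 + 502151) = 1737 - 1*2446962 = 1737 - 2446962 = -2445225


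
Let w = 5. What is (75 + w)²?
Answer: 6400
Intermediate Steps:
(75 + w)² = (75 + 5)² = 80² = 6400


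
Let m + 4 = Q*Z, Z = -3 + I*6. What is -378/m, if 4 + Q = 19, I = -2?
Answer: 378/229 ≈ 1.6507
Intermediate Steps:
Z = -15 (Z = -3 - 2*6 = -3 - 12 = -15)
Q = 15 (Q = -4 + 19 = 15)
m = -229 (m = -4 + 15*(-15) = -4 - 225 = -229)
-378/m = -378/(-229) = -378*(-1/229) = 378/229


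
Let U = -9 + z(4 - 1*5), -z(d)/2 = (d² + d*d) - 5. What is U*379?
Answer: -1137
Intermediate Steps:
z(d) = 10 - 4*d² (z(d) = -2*((d² + d*d) - 5) = -2*((d² + d²) - 5) = -2*(2*d² - 5) = -2*(-5 + 2*d²) = 10 - 4*d²)
U = -3 (U = -9 + (10 - 4*(4 - 1*5)²) = -9 + (10 - 4*(4 - 5)²) = -9 + (10 - 4*(-1)²) = -9 + (10 - 4*1) = -9 + (10 - 4) = -9 + 6 = -3)
U*379 = -3*379 = -1137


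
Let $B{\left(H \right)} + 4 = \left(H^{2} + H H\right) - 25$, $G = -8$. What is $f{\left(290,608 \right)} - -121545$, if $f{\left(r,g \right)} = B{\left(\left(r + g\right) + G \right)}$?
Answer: $1705716$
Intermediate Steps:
$B{\left(H \right)} = -29 + 2 H^{2}$ ($B{\left(H \right)} = -4 - \left(25 - H^{2} - H H\right) = -4 + \left(\left(H^{2} + H^{2}\right) - 25\right) = -4 + \left(2 H^{2} - 25\right) = -4 + \left(-25 + 2 H^{2}\right) = -29 + 2 H^{2}$)
$f{\left(r,g \right)} = -29 + 2 \left(-8 + g + r\right)^{2}$ ($f{\left(r,g \right)} = -29 + 2 \left(\left(r + g\right) - 8\right)^{2} = -29 + 2 \left(\left(g + r\right) - 8\right)^{2} = -29 + 2 \left(-8 + g + r\right)^{2}$)
$f{\left(290,608 \right)} - -121545 = \left(-29 + 2 \left(-8 + 608 + 290\right)^{2}\right) - -121545 = \left(-29 + 2 \cdot 890^{2}\right) + 121545 = \left(-29 + 2 \cdot 792100\right) + 121545 = \left(-29 + 1584200\right) + 121545 = 1584171 + 121545 = 1705716$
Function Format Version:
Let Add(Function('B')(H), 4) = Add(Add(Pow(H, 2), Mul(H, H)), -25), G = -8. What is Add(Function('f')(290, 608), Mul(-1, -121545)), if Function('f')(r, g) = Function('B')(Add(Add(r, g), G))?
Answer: 1705716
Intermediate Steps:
Function('B')(H) = Add(-29, Mul(2, Pow(H, 2))) (Function('B')(H) = Add(-4, Add(Add(Pow(H, 2), Mul(H, H)), -25)) = Add(-4, Add(Add(Pow(H, 2), Pow(H, 2)), -25)) = Add(-4, Add(Mul(2, Pow(H, 2)), -25)) = Add(-4, Add(-25, Mul(2, Pow(H, 2)))) = Add(-29, Mul(2, Pow(H, 2))))
Function('f')(r, g) = Add(-29, Mul(2, Pow(Add(-8, g, r), 2))) (Function('f')(r, g) = Add(-29, Mul(2, Pow(Add(Add(r, g), -8), 2))) = Add(-29, Mul(2, Pow(Add(Add(g, r), -8), 2))) = Add(-29, Mul(2, Pow(Add(-8, g, r), 2))))
Add(Function('f')(290, 608), Mul(-1, -121545)) = Add(Add(-29, Mul(2, Pow(Add(-8, 608, 290), 2))), Mul(-1, -121545)) = Add(Add(-29, Mul(2, Pow(890, 2))), 121545) = Add(Add(-29, Mul(2, 792100)), 121545) = Add(Add(-29, 1584200), 121545) = Add(1584171, 121545) = 1705716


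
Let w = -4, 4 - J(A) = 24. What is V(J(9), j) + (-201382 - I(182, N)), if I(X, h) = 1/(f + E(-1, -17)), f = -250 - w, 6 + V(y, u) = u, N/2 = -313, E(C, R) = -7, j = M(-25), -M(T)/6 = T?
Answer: -50913213/253 ≈ -2.0124e+5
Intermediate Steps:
M(T) = -6*T
J(A) = -20 (J(A) = 4 - 1*24 = 4 - 24 = -20)
j = 150 (j = -6*(-25) = 150)
N = -626 (N = 2*(-313) = -626)
V(y, u) = -6 + u
f = -246 (f = -250 - 1*(-4) = -250 + 4 = -246)
I(X, h) = -1/253 (I(X, h) = 1/(-246 - 7) = 1/(-253) = -1/253)
V(J(9), j) + (-201382 - I(182, N)) = (-6 + 150) + (-201382 - 1*(-1/253)) = 144 + (-201382 + 1/253) = 144 - 50949645/253 = -50913213/253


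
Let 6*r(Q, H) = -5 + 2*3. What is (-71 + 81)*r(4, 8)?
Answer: 5/3 ≈ 1.6667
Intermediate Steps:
r(Q, H) = 1/6 (r(Q, H) = (-5 + 2*3)/6 = (-5 + 6)/6 = (1/6)*1 = 1/6)
(-71 + 81)*r(4, 8) = (-71 + 81)*(1/6) = 10*(1/6) = 5/3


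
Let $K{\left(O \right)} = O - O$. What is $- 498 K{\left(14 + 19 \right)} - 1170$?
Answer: $-1170$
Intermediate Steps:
$K{\left(O \right)} = 0$
$- 498 K{\left(14 + 19 \right)} - 1170 = \left(-498\right) 0 - 1170 = 0 - 1170 = -1170$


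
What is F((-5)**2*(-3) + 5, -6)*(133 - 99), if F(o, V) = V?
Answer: -204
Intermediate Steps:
F((-5)**2*(-3) + 5, -6)*(133 - 99) = -6*(133 - 99) = -6*34 = -204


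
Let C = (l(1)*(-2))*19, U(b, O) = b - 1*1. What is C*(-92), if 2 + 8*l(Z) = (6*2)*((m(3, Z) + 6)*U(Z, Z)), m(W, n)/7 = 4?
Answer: -874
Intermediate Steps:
m(W, n) = 28 (m(W, n) = 7*4 = 28)
U(b, O) = -1 + b (U(b, O) = b - 1 = -1 + b)
l(Z) = -205/4 + 51*Z (l(Z) = -¼ + ((6*2)*((28 + 6)*(-1 + Z)))/8 = -¼ + (12*(34*(-1 + Z)))/8 = -¼ + (12*(-34 + 34*Z))/8 = -¼ + (-408 + 408*Z)/8 = -¼ + (-51 + 51*Z) = -205/4 + 51*Z)
C = 19/2 (C = ((-205/4 + 51*1)*(-2))*19 = ((-205/4 + 51)*(-2))*19 = -¼*(-2)*19 = (½)*19 = 19/2 ≈ 9.5000)
C*(-92) = (19/2)*(-92) = -874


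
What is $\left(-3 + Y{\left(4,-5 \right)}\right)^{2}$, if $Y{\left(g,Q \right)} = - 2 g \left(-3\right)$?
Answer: $441$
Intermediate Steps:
$Y{\left(g,Q \right)} = 6 g$
$\left(-3 + Y{\left(4,-5 \right)}\right)^{2} = \left(-3 + 6 \cdot 4\right)^{2} = \left(-3 + 24\right)^{2} = 21^{2} = 441$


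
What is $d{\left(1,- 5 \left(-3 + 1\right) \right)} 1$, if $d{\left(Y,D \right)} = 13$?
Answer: $13$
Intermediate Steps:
$d{\left(1,- 5 \left(-3 + 1\right) \right)} 1 = 13 \cdot 1 = 13$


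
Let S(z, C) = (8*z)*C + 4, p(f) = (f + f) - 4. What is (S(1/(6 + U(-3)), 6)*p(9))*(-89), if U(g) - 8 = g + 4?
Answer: -44856/5 ≈ -8971.2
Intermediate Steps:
p(f) = -4 + 2*f (p(f) = 2*f - 4 = -4 + 2*f)
U(g) = 12 + g (U(g) = 8 + (g + 4) = 8 + (4 + g) = 12 + g)
S(z, C) = 4 + 8*C*z (S(z, C) = 8*C*z + 4 = 4 + 8*C*z)
(S(1/(6 + U(-3)), 6)*p(9))*(-89) = ((4 + 8*6/(6 + (12 - 3)))*(-4 + 2*9))*(-89) = ((4 + 8*6/(6 + 9))*(-4 + 18))*(-89) = ((4 + 8*6/15)*14)*(-89) = ((4 + 8*6*(1/15))*14)*(-89) = ((4 + 16/5)*14)*(-89) = ((36/5)*14)*(-89) = (504/5)*(-89) = -44856/5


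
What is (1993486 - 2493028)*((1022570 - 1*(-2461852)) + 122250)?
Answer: -1801684144224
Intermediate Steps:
(1993486 - 2493028)*((1022570 - 1*(-2461852)) + 122250) = -499542*((1022570 + 2461852) + 122250) = -499542*(3484422 + 122250) = -499542*3606672 = -1801684144224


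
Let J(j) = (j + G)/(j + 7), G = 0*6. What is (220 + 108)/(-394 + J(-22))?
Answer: -615/736 ≈ -0.83560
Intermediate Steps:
G = 0
J(j) = j/(7 + j) (J(j) = (j + 0)/(j + 7) = j/(7 + j))
(220 + 108)/(-394 + J(-22)) = (220 + 108)/(-394 - 22/(7 - 22)) = 328/(-394 - 22/(-15)) = 328/(-394 - 22*(-1/15)) = 328/(-394 + 22/15) = 328/(-5888/15) = 328*(-15/5888) = -615/736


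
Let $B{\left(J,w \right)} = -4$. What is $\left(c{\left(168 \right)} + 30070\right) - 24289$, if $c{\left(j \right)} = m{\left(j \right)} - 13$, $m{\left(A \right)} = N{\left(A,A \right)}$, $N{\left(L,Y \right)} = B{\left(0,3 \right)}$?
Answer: $5764$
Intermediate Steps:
$N{\left(L,Y \right)} = -4$
$m{\left(A \right)} = -4$
$c{\left(j \right)} = -17$ ($c{\left(j \right)} = -4 - 13 = -17$)
$\left(c{\left(168 \right)} + 30070\right) - 24289 = \left(-17 + 30070\right) - 24289 = 30053 - 24289 = 5764$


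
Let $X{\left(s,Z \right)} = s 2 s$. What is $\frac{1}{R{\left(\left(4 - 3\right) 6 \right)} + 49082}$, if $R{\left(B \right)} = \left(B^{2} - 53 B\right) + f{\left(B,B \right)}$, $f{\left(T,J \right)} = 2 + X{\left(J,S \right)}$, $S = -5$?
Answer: $\frac{1}{48874} \approx 2.0461 \cdot 10^{-5}$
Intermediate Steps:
$X{\left(s,Z \right)} = 2 s^{2}$ ($X{\left(s,Z \right)} = 2 s s = 2 s^{2}$)
$f{\left(T,J \right)} = 2 + 2 J^{2}$
$R{\left(B \right)} = 2 - 53 B + 3 B^{2}$ ($R{\left(B \right)} = \left(B^{2} - 53 B\right) + \left(2 + 2 B^{2}\right) = 2 - 53 B + 3 B^{2}$)
$\frac{1}{R{\left(\left(4 - 3\right) 6 \right)} + 49082} = \frac{1}{\left(2 - 53 \left(4 - 3\right) 6 + 3 \left(\left(4 - 3\right) 6\right)^{2}\right) + 49082} = \frac{1}{\left(2 - 53 \cdot 1 \cdot 6 + 3 \left(1 \cdot 6\right)^{2}\right) + 49082} = \frac{1}{\left(2 - 318 + 3 \cdot 6^{2}\right) + 49082} = \frac{1}{\left(2 - 318 + 3 \cdot 36\right) + 49082} = \frac{1}{\left(2 - 318 + 108\right) + 49082} = \frac{1}{-208 + 49082} = \frac{1}{48874}$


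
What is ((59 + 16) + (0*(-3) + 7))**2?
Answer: 6724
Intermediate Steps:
((59 + 16) + (0*(-3) + 7))**2 = (75 + (0 + 7))**2 = (75 + 7)**2 = 82**2 = 6724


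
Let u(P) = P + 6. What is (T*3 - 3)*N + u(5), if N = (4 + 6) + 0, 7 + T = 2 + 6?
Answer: 11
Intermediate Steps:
T = 1 (T = -7 + (2 + 6) = -7 + 8 = 1)
u(P) = 6 + P
N = 10 (N = 10 + 0 = 10)
(T*3 - 3)*N + u(5) = (1*3 - 3)*10 + (6 + 5) = (3 - 3)*10 + 11 = 0*10 + 11 = 0 + 11 = 11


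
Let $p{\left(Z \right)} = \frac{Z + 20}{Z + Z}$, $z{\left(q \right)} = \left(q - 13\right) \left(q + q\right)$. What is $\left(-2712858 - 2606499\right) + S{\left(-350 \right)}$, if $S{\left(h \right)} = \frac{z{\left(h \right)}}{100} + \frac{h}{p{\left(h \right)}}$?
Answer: $- \frac{175479428}{33} \approx -5.3176 \cdot 10^{6}$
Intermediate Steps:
$z{\left(q \right)} = 2 q \left(-13 + q\right)$ ($z{\left(q \right)} = \left(q - 13\right) 2 q = \left(-13 + q\right) 2 q = 2 q \left(-13 + q\right)$)
$p{\left(Z \right)} = \frac{20 + Z}{2 Z}$
$S{\left(h \right)} = \frac{2 h^{2}}{20 + h} + \frac{h \left(-13 + h\right)}{50}$ ($S{\left(h \right)} = \frac{2 h \left(-13 + h\right)}{100} + \frac{h}{\frac{1}{2} \frac{1}{h} \left(20 + h\right)} = 2 h \left(-13 + h\right) \frac{1}{100} + h \frac{2 h}{20 + h} = \frac{h \left(-13 + h\right)}{50} + \frac{2 h^{2}}{20 + h} = \frac{2 h^{2}}{20 + h} + \frac{h \left(-13 + h\right)}{50}$)
$\left(-2712858 - 2606499\right) + S{\left(-350 \right)} = \left(-2712858 - 2606499\right) + \frac{1}{50} \left(-350\right) \frac{1}{20 - 350} \left(-260 + \left(-350\right)^{2} + 107 \left(-350\right)\right) = -5319357 + \frac{1}{50} \left(-350\right) \frac{1}{-330} \left(-260 + 122500 - 37450\right) = -5319357 + \frac{1}{50} \left(-350\right) \left(- \frac{1}{330}\right) 84790 = -5319357 + \frac{59353}{33} = - \frac{175479428}{33}$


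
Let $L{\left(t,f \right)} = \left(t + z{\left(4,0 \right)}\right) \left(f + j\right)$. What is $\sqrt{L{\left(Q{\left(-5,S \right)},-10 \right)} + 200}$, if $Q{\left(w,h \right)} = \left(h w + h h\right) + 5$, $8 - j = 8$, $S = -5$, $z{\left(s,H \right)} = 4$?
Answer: $i \sqrt{390} \approx 19.748 i$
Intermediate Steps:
$j = 0$ ($j = 8 - 8 = 0$)
$Q{\left(w,h \right)} = 5 + h^{2} + h w$ ($Q{\left(w,h \right)} = \left(h w + h^{2}\right) + 5 = \left(h^{2} + h w\right) + 5 = 5 + h^{2} + h w$)
$L{\left(t,f \right)} = f \left(4 + t\right)$ ($L{\left(t,f \right)} = \left(t + 4\right) \left(f + 0\right) = \left(4 + t\right) f = f \left(4 + t\right)$)
$\sqrt{L{\left(Q{\left(-5,S \right)},-10 \right)} + 200} = \sqrt{- 10 \left(4 + \left(5 + \left(-5\right)^{2} - -25\right)\right) + 200} = \sqrt{- 10 \left(4 + \left(5 + 25 + 25\right)\right) + 200} = \sqrt{- 10 \left(4 + 55\right) + 200} = \sqrt{\left(-10\right) 59 + 200} = \sqrt{-590 + 200} = \sqrt{-390} = i \sqrt{390}$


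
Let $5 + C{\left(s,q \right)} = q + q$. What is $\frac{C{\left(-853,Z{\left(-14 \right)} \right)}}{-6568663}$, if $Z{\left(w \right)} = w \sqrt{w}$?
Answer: $\frac{5}{6568663} + \frac{28 i \sqrt{14}}{6568663} \approx 7.6119 \cdot 10^{-7} + 1.5949 \cdot 10^{-5} i$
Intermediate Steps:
$Z{\left(w \right)} = w^{\frac{3}{2}}$
$C{\left(s,q \right)} = -5 + 2 q$ ($C{\left(s,q \right)} = -5 + \left(q + q\right) = -5 + 2 q$)
$\frac{C{\left(-853,Z{\left(-14 \right)} \right)}}{-6568663} = \frac{-5 + 2 \left(-14\right)^{\frac{3}{2}}}{-6568663} = \left(-5 + 2 \left(- 14 i \sqrt{14}\right)\right) \left(- \frac{1}{6568663}\right) = \left(-5 - 28 i \sqrt{14}\right) \left(- \frac{1}{6568663}\right) = \frac{5}{6568663} + \frac{28 i \sqrt{14}}{6568663}$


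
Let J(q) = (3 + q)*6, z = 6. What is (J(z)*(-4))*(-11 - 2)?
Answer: 2808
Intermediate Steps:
J(q) = 18 + 6*q
(J(z)*(-4))*(-11 - 2) = ((18 + 6*6)*(-4))*(-11 - 2) = ((18 + 36)*(-4))*(-13) = (54*(-4))*(-13) = -216*(-13) = 2808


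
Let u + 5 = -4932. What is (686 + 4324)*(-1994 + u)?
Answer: -34724310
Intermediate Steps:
u = -4937 (u = -5 - 4932 = -4937)
(686 + 4324)*(-1994 + u) = (686 + 4324)*(-1994 - 4937) = 5010*(-6931) = -34724310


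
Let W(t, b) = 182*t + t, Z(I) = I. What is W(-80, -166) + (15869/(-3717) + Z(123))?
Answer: -7710794/531 ≈ -14521.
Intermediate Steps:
W(t, b) = 183*t
W(-80, -166) + (15869/(-3717) + Z(123)) = 183*(-80) + (15869/(-3717) + 123) = -14640 + (15869*(-1/3717) + 123) = -14640 + (-2267/531 + 123) = -14640 + 63046/531 = -7710794/531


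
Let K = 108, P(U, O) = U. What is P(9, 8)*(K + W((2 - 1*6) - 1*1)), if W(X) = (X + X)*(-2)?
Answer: 1152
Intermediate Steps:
W(X) = -4*X (W(X) = (2*X)*(-2) = -4*X)
P(9, 8)*(K + W((2 - 1*6) - 1*1)) = 9*(108 - 4*((2 - 1*6) - 1*1)) = 9*(108 - 4*((2 - 6) - 1)) = 9*(108 - 4*(-4 - 1)) = 9*(108 - 4*(-5)) = 9*(108 + 20) = 9*128 = 1152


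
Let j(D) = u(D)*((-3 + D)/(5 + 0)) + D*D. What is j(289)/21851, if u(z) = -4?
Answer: 416461/109255 ≈ 3.8118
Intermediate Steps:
j(D) = 12/5 + D**2 - 4*D/5 (j(D) = -4*(-3 + D)/(5 + 0) + D*D = -4*(-3 + D)/5 + D**2 = -4*(-3/5 + D/5) + D**2 = (12/5 - 4*D/5) + D**2 = 12/5 + D**2 - 4*D/5)
j(289)/21851 = (12/5 + 289**2 - 4/5*289)/21851 = (12/5 + 83521 - 1156/5)*(1/21851) = (416461/5)*(1/21851) = 416461/109255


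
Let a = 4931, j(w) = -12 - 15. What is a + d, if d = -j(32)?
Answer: 4958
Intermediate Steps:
j(w) = -27
d = 27 (d = -1*(-27) = 27)
a + d = 4931 + 27 = 4958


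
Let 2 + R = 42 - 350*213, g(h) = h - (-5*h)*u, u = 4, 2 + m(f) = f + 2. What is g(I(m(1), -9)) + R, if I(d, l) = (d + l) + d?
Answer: -74657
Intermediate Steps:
m(f) = f (m(f) = -2 + (f + 2) = -2 + (2 + f) = f)
I(d, l) = l + 2*d
g(h) = 21*h (g(h) = h - (-5*h)*4 = h - (-20)*h = h + 20*h = 21*h)
R = -74510 (R = -2 + (42 - 350*213) = -2 + (42 - 74550) = -2 - 74508 = -74510)
g(I(m(1), -9)) + R = 21*(-9 + 2*1) - 74510 = 21*(-9 + 2) - 74510 = 21*(-7) - 74510 = -147 - 74510 = -74657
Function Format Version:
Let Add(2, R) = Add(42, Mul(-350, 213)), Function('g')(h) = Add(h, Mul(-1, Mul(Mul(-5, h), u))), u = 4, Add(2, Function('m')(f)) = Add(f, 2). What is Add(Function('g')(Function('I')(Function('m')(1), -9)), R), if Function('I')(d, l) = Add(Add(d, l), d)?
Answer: -74657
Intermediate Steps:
Function('m')(f) = f (Function('m')(f) = Add(-2, Add(f, 2)) = Add(-2, Add(2, f)) = f)
Function('I')(d, l) = Add(l, Mul(2, d))
Function('g')(h) = Mul(21, h) (Function('g')(h) = Add(h, Mul(-1, Mul(Mul(-5, h), 4))) = Add(h, Mul(-1, Mul(-20, h))) = Add(h, Mul(20, h)) = Mul(21, h))
R = -74510 (R = Add(-2, Add(42, Mul(-350, 213))) = Add(-2, Add(42, -74550)) = Add(-2, -74508) = -74510)
Add(Function('g')(Function('I')(Function('m')(1), -9)), R) = Add(Mul(21, Add(-9, Mul(2, 1))), -74510) = Add(Mul(21, Add(-9, 2)), -74510) = Add(Mul(21, -7), -74510) = Add(-147, -74510) = -74657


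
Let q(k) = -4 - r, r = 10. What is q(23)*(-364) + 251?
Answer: 5347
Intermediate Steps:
q(k) = -14 (q(k) = -4 - 1*10 = -4 - 10 = -14)
q(23)*(-364) + 251 = -14*(-364) + 251 = 5096 + 251 = 5347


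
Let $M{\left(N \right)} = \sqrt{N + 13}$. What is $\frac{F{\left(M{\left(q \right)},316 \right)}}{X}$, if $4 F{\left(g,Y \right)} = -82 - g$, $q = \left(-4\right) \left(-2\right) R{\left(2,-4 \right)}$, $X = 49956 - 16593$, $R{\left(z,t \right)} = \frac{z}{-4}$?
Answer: $- \frac{85}{133452} \approx -0.00063693$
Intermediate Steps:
$R{\left(z,t \right)} = - \frac{z}{4}$ ($R{\left(z,t \right)} = z \left(- \frac{1}{4}\right) = - \frac{z}{4}$)
$X = 33363$
$q = -4$ ($q = \left(-4\right) \left(-2\right) \left(\left(- \frac{1}{4}\right) 2\right) = 8 \left(- \frac{1}{2}\right) = -4$)
$M{\left(N \right)} = \sqrt{13 + N}$
$F{\left(g,Y \right)} = - \frac{41}{2} - \frac{g}{4}$ ($F{\left(g,Y \right)} = \frac{-82 - g}{4} = - \frac{41}{2} - \frac{g}{4}$)
$\frac{F{\left(M{\left(q \right)},316 \right)}}{X} = \frac{- \frac{41}{2} - \frac{\sqrt{13 - 4}}{4}}{33363} = \left(- \frac{41}{2} - \frac{\sqrt{9}}{4}\right) \frac{1}{33363} = \left(- \frac{41}{2} - \frac{3}{4}\right) \frac{1}{33363} = \left(- \frac{85}{4}\right) \frac{1}{33363} = - \frac{85}{133452}$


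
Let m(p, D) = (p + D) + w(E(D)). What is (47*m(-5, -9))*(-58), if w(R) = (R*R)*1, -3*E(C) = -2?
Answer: 332572/9 ≈ 36952.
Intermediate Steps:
E(C) = 2/3 (E(C) = -1/3*(-2) = 2/3)
w(R) = R**2 (w(R) = R**2*1 = R**2)
m(p, D) = 4/9 + D + p (m(p, D) = (p + D) + (2/3)**2 = (D + p) + 4/9 = 4/9 + D + p)
(47*m(-5, -9))*(-58) = (47*(4/9 - 9 - 5))*(-58) = (47*(-122/9))*(-58) = -5734/9*(-58) = 332572/9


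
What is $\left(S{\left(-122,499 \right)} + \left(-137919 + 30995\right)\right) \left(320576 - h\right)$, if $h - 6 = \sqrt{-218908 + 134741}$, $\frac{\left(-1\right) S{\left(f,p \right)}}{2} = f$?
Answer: $-34198407600 + 106680 i \sqrt{84167} \approx -3.4198 \cdot 10^{10} + 3.095 \cdot 10^{7} i$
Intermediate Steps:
$S{\left(f,p \right)} = - 2 f$
$h = 6 + i \sqrt{84167}$ ($h = 6 + \sqrt{-218908 + 134741} = 6 + \sqrt{-84167} = 6 + i \sqrt{84167} \approx 6.0 + 290.12 i$)
$\left(S{\left(-122,499 \right)} + \left(-137919 + 30995\right)\right) \left(320576 - h\right) = \left(\left(-2\right) \left(-122\right) + \left(-137919 + 30995\right)\right) \left(320576 - \left(6 + i \sqrt{84167}\right)\right) = \left(244 - 106924\right) \left(320576 - \left(6 + i \sqrt{84167}\right)\right) = - 106680 \left(320570 - i \sqrt{84167}\right) = -34198407600 + 106680 i \sqrt{84167}$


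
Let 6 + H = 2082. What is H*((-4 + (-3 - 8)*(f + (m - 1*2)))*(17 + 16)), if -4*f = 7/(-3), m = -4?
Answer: 3807903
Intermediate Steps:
H = 2076 (H = -6 + 2082 = 2076)
f = 7/12 (f = -7/(4*(-3)) = -7*(-1)/(4*3) = -1/4*(-7/3) = 7/12 ≈ 0.58333)
H*((-4 + (-3 - 8)*(f + (m - 1*2)))*(17 + 16)) = 2076*((-4 + (-3 - 8)*(7/12 + (-4 - 1*2)))*(17 + 16)) = 2076*((-4 - 11*(7/12 + (-4 - 2)))*33) = 2076*((-4 - 11*(7/12 - 6))*33) = 2076*((-4 - 11*(-65/12))*33) = 2076*((-4 + 715/12)*33) = 2076*((667/12)*33) = 2076*(7337/4) = 3807903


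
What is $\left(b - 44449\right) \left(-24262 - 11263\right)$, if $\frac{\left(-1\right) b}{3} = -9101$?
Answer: $609111650$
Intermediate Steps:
$b = 27303$ ($b = \left(-3\right) \left(-9101\right) = 27303$)
$\left(b - 44449\right) \left(-24262 - 11263\right) = \left(27303 - 44449\right) \left(-24262 - 11263\right) = \left(-17146\right) \left(-35525\right) = 609111650$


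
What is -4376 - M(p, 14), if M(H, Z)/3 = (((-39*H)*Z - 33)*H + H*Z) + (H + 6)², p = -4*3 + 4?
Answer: 99988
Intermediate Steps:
p = -8 (p = -12 + 4 = -8)
M(H, Z) = 3*(6 + H)² + 3*H*Z + 3*H*(-33 - 39*H*Z) (M(H, Z) = 3*((((-39*H)*Z - 33)*H + H*Z) + (H + 6)²) = 3*(((-39*H*Z - 33)*H + H*Z) + (6 + H)²) = 3*(((-33 - 39*H*Z)*H + H*Z) + (6 + H)²) = 3*((H*(-33 - 39*H*Z) + H*Z) + (6 + H)²) = 3*((H*Z + H*(-33 - 39*H*Z)) + (6 + H)²) = 3*((6 + H)² + H*Z + H*(-33 - 39*H*Z)) = 3*(6 + H)² + 3*H*Z + 3*H*(-33 - 39*H*Z))
-4376 - M(p, 14) = -4376 - (-99*(-8) + 3*(6 - 8)² - 117*14*(-8)² + 3*(-8)*14) = -4376 - (792 + 3*(-2)² - 117*14*64 - 336) = -4376 - (792 + 3*4 - 104832 - 336) = -4376 - (792 + 12 - 104832 - 336) = -4376 - 1*(-104364) = -4376 + 104364 = 99988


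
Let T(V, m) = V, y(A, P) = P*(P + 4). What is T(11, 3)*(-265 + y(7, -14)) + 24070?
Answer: 22695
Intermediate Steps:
y(A, P) = P*(4 + P)
T(11, 3)*(-265 + y(7, -14)) + 24070 = 11*(-265 - 14*(4 - 14)) + 24070 = 11*(-265 - 14*(-10)) + 24070 = 11*(-265 + 140) + 24070 = 11*(-125) + 24070 = -1375 + 24070 = 22695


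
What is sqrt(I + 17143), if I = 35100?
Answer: sqrt(52243) ≈ 228.57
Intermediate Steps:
sqrt(I + 17143) = sqrt(35100 + 17143) = sqrt(52243)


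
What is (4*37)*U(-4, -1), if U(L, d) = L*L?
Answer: 2368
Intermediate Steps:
U(L, d) = L**2
(4*37)*U(-4, -1) = (4*37)*(-4)**2 = 148*16 = 2368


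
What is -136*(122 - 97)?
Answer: -3400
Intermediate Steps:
-136*(122 - 97) = -136*25 = -3400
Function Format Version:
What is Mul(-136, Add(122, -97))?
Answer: -3400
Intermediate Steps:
Mul(-136, Add(122, -97)) = Mul(-136, 25) = -3400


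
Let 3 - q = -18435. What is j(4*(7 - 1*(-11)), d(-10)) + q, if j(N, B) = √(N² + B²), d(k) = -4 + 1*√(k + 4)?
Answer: 18438 + √(5194 - 8*I*√6) ≈ 18510.0 - 0.13595*I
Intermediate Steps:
d(k) = -4 + √(4 + k) (d(k) = -4 + 1*√(4 + k) = -4 + √(4 + k))
q = 18438 (q = 3 - 1*(-18435) = 3 + 18435 = 18438)
j(N, B) = √(B² + N²)
j(4*(7 - 1*(-11)), d(-10)) + q = √((-4 + √(4 - 10))² + (4*(7 - 1*(-11)))²) + 18438 = √((-4 + √(-6))² + (4*(7 + 11))²) + 18438 = √((-4 + I*√6)² + (4*18)²) + 18438 = √((-4 + I*√6)² + 72²) + 18438 = √((-4 + I*√6)² + 5184) + 18438 = √(5184 + (-4 + I*√6)²) + 18438 = 18438 + √(5184 + (-4 + I*√6)²)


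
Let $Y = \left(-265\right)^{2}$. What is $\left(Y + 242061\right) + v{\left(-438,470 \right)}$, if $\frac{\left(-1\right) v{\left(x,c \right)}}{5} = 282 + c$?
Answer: $308526$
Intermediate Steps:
$v{\left(x,c \right)} = -1410 - 5 c$ ($v{\left(x,c \right)} = - 5 \left(282 + c\right) = -1410 - 5 c$)
$Y = 70225$
$\left(Y + 242061\right) + v{\left(-438,470 \right)} = \left(70225 + 242061\right) - 3760 = 312286 - 3760 = 308526$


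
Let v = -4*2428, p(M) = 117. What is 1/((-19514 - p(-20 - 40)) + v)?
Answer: -1/29343 ≈ -3.4080e-5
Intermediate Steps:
v = -9712
1/((-19514 - p(-20 - 40)) + v) = 1/((-19514 - 1*117) - 9712) = 1/((-19514 - 117) - 9712) = 1/(-19631 - 9712) = 1/(-29343) = -1/29343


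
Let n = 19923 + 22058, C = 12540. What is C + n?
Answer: 54521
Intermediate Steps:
n = 41981
C + n = 12540 + 41981 = 54521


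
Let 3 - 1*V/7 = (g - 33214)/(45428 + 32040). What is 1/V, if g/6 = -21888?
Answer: 38734/1389311 ≈ 0.027880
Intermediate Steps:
g = -131328 (g = 6*(-21888) = -131328)
V = 1389311/38734 (V = 21 - 7*(-131328 - 33214)/(45428 + 32040) = 21 - (-1151794)/77468 = 21 - 7*(-82271/38734) = 21 + 575897/38734 = 1389311/38734 ≈ 35.868)
1/V = 1/(1389311/38734) = 38734/1389311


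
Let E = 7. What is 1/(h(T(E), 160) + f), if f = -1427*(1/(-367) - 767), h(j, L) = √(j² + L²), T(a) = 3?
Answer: 147418846410/161351823922362299 - 134689*√25609/161351823922362299 ≈ 9.1351e-7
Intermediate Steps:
h(j, L) = √(L² + j²)
f = 401686230/367 (f = -1427*(-1/367 - 767) = -1427*(-281490/367) = 401686230/367 ≈ 1.0945e+6)
1/(h(T(E), 160) + f) = 1/(√(160² + 3²) + 401686230/367) = 1/(√(25600 + 9) + 401686230/367) = 1/(√25609 + 401686230/367) = 1/(401686230/367 + √25609)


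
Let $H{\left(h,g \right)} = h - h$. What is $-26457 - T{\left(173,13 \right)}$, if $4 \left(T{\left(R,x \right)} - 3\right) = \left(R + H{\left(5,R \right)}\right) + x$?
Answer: $- \frac{53013}{2} \approx -26507.0$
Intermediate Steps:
$H{\left(h,g \right)} = 0$
$T{\left(R,x \right)} = 3 + \frac{R}{4} + \frac{x}{4}$ ($T{\left(R,x \right)} = 3 + \frac{\left(R + 0\right) + x}{4} = 3 + \frac{R + x}{4} = 3 + \left(\frac{R}{4} + \frac{x}{4}\right) = 3 + \frac{R}{4} + \frac{x}{4}$)
$-26457 - T{\left(173,13 \right)} = -26457 - \left(3 + \frac{1}{4} \cdot 173 + \frac{1}{4} \cdot 13\right) = -26457 - \left(3 + \frac{173}{4} + \frac{13}{4}\right) = -26457 - \frac{99}{2} = - \frac{53013}{2}$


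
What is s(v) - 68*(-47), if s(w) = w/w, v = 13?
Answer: 3197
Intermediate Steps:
s(w) = 1
s(v) - 68*(-47) = 1 - 68*(-47) = 1 + 3196 = 3197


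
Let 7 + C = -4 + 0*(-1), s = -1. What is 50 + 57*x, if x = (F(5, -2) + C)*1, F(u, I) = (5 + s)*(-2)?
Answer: -1033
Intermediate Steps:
F(u, I) = -8 (F(u, I) = (5 - 1)*(-2) = 4*(-2) = -8)
C = -11 (C = -7 + (-4 + 0*(-1)) = -7 + (-4 + 0) = -7 - 4 = -11)
x = -19 (x = (-8 - 11)*1 = -19*1 = -19)
50 + 57*x = 50 + 57*(-19) = 50 - 1083 = -1033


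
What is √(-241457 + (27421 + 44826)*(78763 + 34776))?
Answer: 2*√2050652669 ≈ 90568.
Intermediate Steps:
√(-241457 + (27421 + 44826)*(78763 + 34776)) = √(-241457 + 72247*113539) = √(-241457 + 8202852133) = √8202610676 = 2*√2050652669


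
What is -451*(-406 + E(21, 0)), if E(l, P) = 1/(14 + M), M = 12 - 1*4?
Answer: 366171/2 ≈ 1.8309e+5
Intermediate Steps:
M = 8 (M = 12 - 4 = 8)
E(l, P) = 1/22 (E(l, P) = 1/(14 + 8) = 1/22)
-451*(-406 + E(21, 0)) = -451*(-406 + 1/22) = -451*(-8931/22) = 366171/2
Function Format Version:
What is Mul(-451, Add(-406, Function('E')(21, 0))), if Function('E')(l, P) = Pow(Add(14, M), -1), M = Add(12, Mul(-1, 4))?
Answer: Rational(366171, 2) ≈ 1.8309e+5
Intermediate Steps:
M = 8 (M = Add(12, -4) = 8)
Function('E')(l, P) = Rational(1, 22) (Function('E')(l, P) = Pow(Add(14, 8), -1) = Pow(22, -1) = Rational(1, 22))
Mul(-451, Add(-406, Function('E')(21, 0))) = Mul(-451, Add(-406, Rational(1, 22))) = Mul(-451, Rational(-8931, 22)) = Rational(366171, 2)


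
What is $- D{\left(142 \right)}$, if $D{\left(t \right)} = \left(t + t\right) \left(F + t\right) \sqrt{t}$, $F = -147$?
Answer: $1420 \sqrt{142} \approx 16921.0$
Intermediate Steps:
$D{\left(t \right)} = 2 t^{\frac{3}{2}} \left(-147 + t\right)$ ($D{\left(t \right)} = \left(t + t\right) \left(-147 + t\right) \sqrt{t} = 2 t \left(-147 + t\right) \sqrt{t} = 2 t^{\frac{3}{2}} \left(-147 + t\right)$)
$- D{\left(142 \right)} = - 2 \cdot 142^{\frac{3}{2}} \left(-147 + 142\right) = - 2 \cdot 142 \sqrt{142} \left(-5\right) = - \left(-1420\right) \sqrt{142} = 1420 \sqrt{142}$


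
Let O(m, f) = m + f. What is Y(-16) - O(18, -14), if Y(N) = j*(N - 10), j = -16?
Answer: 412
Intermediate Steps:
Y(N) = 160 - 16*N (Y(N) = -16*(N - 10) = -16*(-10 + N) = 160 - 16*N)
O(m, f) = f + m
Y(-16) - O(18, -14) = (160 - 16*(-16)) - (-14 + 18) = (160 + 256) - 1*4 = 416 - 4 = 412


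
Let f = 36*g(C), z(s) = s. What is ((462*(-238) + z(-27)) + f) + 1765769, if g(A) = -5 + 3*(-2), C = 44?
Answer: 1655390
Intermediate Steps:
g(A) = -11 (g(A) = -5 - 6 = -11)
f = -396 (f = 36*(-11) = -396)
((462*(-238) + z(-27)) + f) + 1765769 = ((462*(-238) - 27) - 396) + 1765769 = ((-109956 - 27) - 396) + 1765769 = (-109983 - 396) + 1765769 = -110379 + 1765769 = 1655390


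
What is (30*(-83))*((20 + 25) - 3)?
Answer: -104580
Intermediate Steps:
(30*(-83))*((20 + 25) - 3) = -2490*(45 - 3) = -2490*42 = -104580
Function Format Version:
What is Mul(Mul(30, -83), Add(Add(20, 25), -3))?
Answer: -104580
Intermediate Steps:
Mul(Mul(30, -83), Add(Add(20, 25), -3)) = Mul(-2490, Add(45, -3)) = Mul(-2490, 42) = -104580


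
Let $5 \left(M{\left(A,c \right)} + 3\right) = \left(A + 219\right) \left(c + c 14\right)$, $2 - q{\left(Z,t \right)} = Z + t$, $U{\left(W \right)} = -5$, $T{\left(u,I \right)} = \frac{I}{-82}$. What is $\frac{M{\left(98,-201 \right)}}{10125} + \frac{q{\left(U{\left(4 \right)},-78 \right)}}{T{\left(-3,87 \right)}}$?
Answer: $- \frac{9689072}{97875} \approx -98.994$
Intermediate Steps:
$T{\left(u,I \right)} = - \frac{I}{82}$ ($T{\left(u,I \right)} = I \left(- \frac{1}{82}\right) = - \frac{I}{82}$)
$q{\left(Z,t \right)} = 2 - Z - t$ ($q{\left(Z,t \right)} = 2 - \left(Z + t\right) = 2 - Z - t$)
$M{\left(A,c \right)} = -3 + 3 c \left(219 + A\right)$ ($M{\left(A,c \right)} = -3 + \frac{\left(A + 219\right) \left(c + c 14\right)}{5} = -3 + \frac{\left(219 + A\right) \left(c + 14 c\right)}{5} = -3 + \frac{\left(219 + A\right) 15 c}{5} = -3 + \frac{15 c \left(219 + A\right)}{5} = -3 + 3 c \left(219 + A\right)$)
$\frac{M{\left(98,-201 \right)}}{10125} + \frac{q{\left(U{\left(4 \right)},-78 \right)}}{T{\left(-3,87 \right)}} = \frac{-3 + 657 \left(-201\right) + 3 \cdot 98 \left(-201\right)}{10125} + \frac{2 - -5 - -78}{\left(- \frac{1}{82}\right) 87} = \left(-3 - 132057 - 59094\right) \frac{1}{10125} + \frac{2 + 5 + 78}{- \frac{87}{82}} = \left(-191154\right) \frac{1}{10125} + 85 \left(- \frac{82}{87}\right) = - \frac{63718}{3375} - \frac{6970}{87} = - \frac{9689072}{97875}$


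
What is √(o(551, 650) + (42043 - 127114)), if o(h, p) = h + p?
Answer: I*√83870 ≈ 289.6*I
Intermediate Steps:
√(o(551, 650) + (42043 - 127114)) = √((551 + 650) + (42043 - 127114)) = √(1201 - 85071) = √(-83870) = I*√83870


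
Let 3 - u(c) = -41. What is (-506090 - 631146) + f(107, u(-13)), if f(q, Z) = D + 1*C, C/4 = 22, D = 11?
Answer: -1137137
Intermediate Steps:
u(c) = 44 (u(c) = 3 - 1*(-41) = 3 + 41 = 44)
C = 88 (C = 4*22 = 88)
f(q, Z) = 99 (f(q, Z) = 11 + 1*88 = 11 + 88 = 99)
(-506090 - 631146) + f(107, u(-13)) = (-506090 - 631146) + 99 = -1137236 + 99 = -1137137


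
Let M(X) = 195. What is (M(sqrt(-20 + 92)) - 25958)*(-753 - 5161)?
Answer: 152362382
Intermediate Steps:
(M(sqrt(-20 + 92)) - 25958)*(-753 - 5161) = (195 - 25958)*(-753 - 5161) = -25763*(-5914) = 152362382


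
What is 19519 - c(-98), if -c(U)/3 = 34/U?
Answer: 956380/49 ≈ 19518.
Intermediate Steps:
c(U) = -102/U
19519 - c(-98) = 19519 - (-102)/(-98) = 19519 - (-102)*(-1)/98 = 19519 - 1*51/49 = 19519 - 51/49 = 956380/49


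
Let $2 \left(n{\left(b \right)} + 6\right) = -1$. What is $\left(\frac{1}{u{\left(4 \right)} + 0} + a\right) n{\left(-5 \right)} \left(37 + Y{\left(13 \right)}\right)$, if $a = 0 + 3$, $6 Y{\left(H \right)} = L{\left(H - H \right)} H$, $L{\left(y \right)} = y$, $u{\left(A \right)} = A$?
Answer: $- \frac{6253}{8} \approx -781.63$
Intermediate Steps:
$n{\left(b \right)} = - \frac{13}{2}$ ($n{\left(b \right)} = -6 + \frac{1}{2} \left(-1\right) = -6 - \frac{1}{2} = - \frac{13}{2}$)
$Y{\left(H \right)} = 0$ ($Y{\left(H \right)} = \frac{\left(H - H\right) H}{6} = \frac{0 H}{6} = \frac{1}{6} \cdot 0 = 0$)
$a = 3$
$\left(\frac{1}{u{\left(4 \right)} + 0} + a\right) n{\left(-5 \right)} \left(37 + Y{\left(13 \right)}\right) = \left(\frac{1}{4 + 0} + 3\right) \left(- \frac{13}{2}\right) \left(37 + 0\right) = \left(\frac{1}{4} + 3\right) \left(- \frac{13}{2}\right) 37 = \frac{13}{4} \left(- \frac{13}{2}\right) 37 = \left(- \frac{169}{8}\right) 37 = - \frac{6253}{8}$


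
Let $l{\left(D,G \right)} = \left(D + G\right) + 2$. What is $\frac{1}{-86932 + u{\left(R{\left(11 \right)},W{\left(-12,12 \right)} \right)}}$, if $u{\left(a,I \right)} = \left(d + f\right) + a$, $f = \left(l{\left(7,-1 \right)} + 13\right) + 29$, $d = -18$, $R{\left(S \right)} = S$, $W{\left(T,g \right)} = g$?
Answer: $- \frac{1}{86889} \approx -1.1509 \cdot 10^{-5}$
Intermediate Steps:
$l{\left(D,G \right)} = 2 + D + G$
$f = 50$ ($f = \left(\left(2 + 7 - 1\right) + 13\right) + 29 = \left(8 + 13\right) + 29 = 21 + 29 = 50$)
$u{\left(a,I \right)} = 32 + a$ ($u{\left(a,I \right)} = \left(-18 + 50\right) + a = 32 + a$)
$\frac{1}{-86932 + u{\left(R{\left(11 \right)},W{\left(-12,12 \right)} \right)}} = \frac{1}{-86932 + \left(32 + 11\right)} = \frac{1}{-86932 + 43} = \frac{1}{-86889} = - \frac{1}{86889}$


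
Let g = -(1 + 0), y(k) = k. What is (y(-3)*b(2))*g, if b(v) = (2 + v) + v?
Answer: 18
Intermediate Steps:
g = -1 (g = -1*1 = -1)
b(v) = 2 + 2*v
(y(-3)*b(2))*g = -3*(2 + 2*2)*(-1) = -3*(2 + 4)*(-1) = -3*6*(-1) = -18*(-1) = 18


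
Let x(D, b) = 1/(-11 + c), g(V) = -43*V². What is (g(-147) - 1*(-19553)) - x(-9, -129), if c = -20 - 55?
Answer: -78228523/86 ≈ -9.0963e+5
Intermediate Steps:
c = -75
x(D, b) = -1/86 (x(D, b) = 1/(-11 - 75) = 1/(-86) = -1/86)
(g(-147) - 1*(-19553)) - x(-9, -129) = (-43*(-147)² - 1*(-19553)) - 1*(-1/86) = (-43*21609 + 19553) + 1/86 = (-929187 + 19553) + 1/86 = -909634 + 1/86 = -78228523/86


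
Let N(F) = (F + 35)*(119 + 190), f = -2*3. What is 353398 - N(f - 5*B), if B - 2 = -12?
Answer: 328987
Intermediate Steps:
B = -10 (B = 2 - 12 = -10)
f = -6
N(F) = 10815 + 309*F (N(F) = (35 + F)*309 = 10815 + 309*F)
353398 - N(f - 5*B) = 353398 - (10815 + 309*(-6 - 5*(-10))) = 353398 - (10815 + 309*(-6 + 50)) = 353398 - (10815 + 309*44) = 353398 - (10815 + 13596) = 353398 - 1*24411 = 353398 - 24411 = 328987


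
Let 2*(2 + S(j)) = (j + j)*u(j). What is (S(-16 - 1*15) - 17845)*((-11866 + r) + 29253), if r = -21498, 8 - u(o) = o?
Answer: 78339216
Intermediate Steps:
u(o) = 8 - o
S(j) = -2 + j*(8 - j) (S(j) = -2 + ((j + j)*(8 - j))/2 = -2 + ((2*j)*(8 - j))/2 = -2 + (2*j*(8 - j))/2 = -2 + j*(8 - j))
(S(-16 - 1*15) - 17845)*((-11866 + r) + 29253) = ((-2 - (-16 - 1*15)*(-8 + (-16 - 1*15))) - 17845)*((-11866 - 21498) + 29253) = ((-2 - (-16 - 15)*(-8 + (-16 - 15))) - 17845)*(-33364 + 29253) = ((-2 - 1*(-31)*(-8 - 31)) - 17845)*(-4111) = ((-2 - 1*(-31)*(-39)) - 17845)*(-4111) = ((-2 - 1209) - 17845)*(-4111) = (-1211 - 17845)*(-4111) = -19056*(-4111) = 78339216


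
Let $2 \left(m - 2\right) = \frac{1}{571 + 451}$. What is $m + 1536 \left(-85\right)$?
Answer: $- \frac{266860551}{2044} \approx -1.3056 \cdot 10^{5}$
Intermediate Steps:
$m = \frac{4089}{2044}$ ($m = 2 + \frac{1}{2 \left(571 + 451\right)} = 2 + \frac{1}{2 \cdot 1022} = 2 + \frac{1}{2} \cdot \frac{1}{1022} = 2 + \frac{1}{2044} = \frac{4089}{2044} \approx 2.0005$)
$m + 1536 \left(-85\right) = \frac{4089}{2044} + 1536 \left(-85\right) = \frac{4089}{2044} - 130560 = - \frac{266860551}{2044}$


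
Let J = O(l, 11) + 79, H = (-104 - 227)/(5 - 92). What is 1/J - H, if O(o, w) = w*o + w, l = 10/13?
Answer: -422549/111360 ≈ -3.7944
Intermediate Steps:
l = 10/13 (l = 10*(1/13) = 10/13 ≈ 0.76923)
O(o, w) = w + o*w (O(o, w) = o*w + w = w + o*w)
H = 331/87 (H = -331/(-87) = -331*(-1/87) = 331/87 ≈ 3.8046)
J = 1280/13 (J = 11*(1 + 10/13) + 79 = 11*(23/13) + 79 = 253/13 + 79 = 1280/13 ≈ 98.462)
1/J - H = 1/(1280/13) - 1*331/87 = 13/1280 - 331/87 = -422549/111360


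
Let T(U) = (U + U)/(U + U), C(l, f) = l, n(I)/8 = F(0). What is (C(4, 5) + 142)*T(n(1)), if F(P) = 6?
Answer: 146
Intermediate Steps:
n(I) = 48 (n(I) = 8*6 = 48)
T(U) = 1 (T(U) = (2*U)/((2*U)) = (2*U)*(1/(2*U)) = 1)
(C(4, 5) + 142)*T(n(1)) = (4 + 142)*1 = 146*1 = 146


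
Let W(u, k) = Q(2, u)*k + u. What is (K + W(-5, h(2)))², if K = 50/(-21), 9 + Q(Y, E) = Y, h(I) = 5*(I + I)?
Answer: 9579025/441 ≈ 21721.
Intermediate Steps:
h(I) = 10*I (h(I) = 5*(2*I) = 10*I)
Q(Y, E) = -9 + Y
K = -50/21 (K = 50*(-1/21) = -50/21 ≈ -2.3810)
W(u, k) = u - 7*k (W(u, k) = (-9 + 2)*k + u = -7*k + u = u - 7*k)
(K + W(-5, h(2)))² = (-50/21 + (-5 - 70*2))² = (-50/21 + (-5 - 7*20))² = (-50/21 + (-5 - 140))² = (-50/21 - 145)² = (-3095/21)² = 9579025/441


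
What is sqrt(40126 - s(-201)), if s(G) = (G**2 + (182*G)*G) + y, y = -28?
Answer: I*sqrt(7353229) ≈ 2711.7*I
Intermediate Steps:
s(G) = -28 + 183*G**2 (s(G) = (G**2 + (182*G)*G) - 28 = (G**2 + 182*G**2) - 28 = 183*G**2 - 28 = -28 + 183*G**2)
sqrt(40126 - s(-201)) = sqrt(40126 - (-28 + 183*(-201)**2)) = sqrt(40126 - (-28 + 183*40401)) = sqrt(40126 - (-28 + 7393383)) = sqrt(40126 - 1*7393355) = sqrt(40126 - 7393355) = sqrt(-7353229) = I*sqrt(7353229)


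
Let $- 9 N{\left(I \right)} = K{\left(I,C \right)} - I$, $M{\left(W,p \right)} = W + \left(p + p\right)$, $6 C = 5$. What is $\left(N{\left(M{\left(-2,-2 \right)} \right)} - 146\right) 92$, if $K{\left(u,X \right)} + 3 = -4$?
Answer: $- \frac{120796}{9} \approx -13422.0$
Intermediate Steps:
$C = \frac{5}{6}$ ($C = \frac{1}{6} \cdot 5 = \frac{5}{6} \approx 0.83333$)
$K{\left(u,X \right)} = -7$ ($K{\left(u,X \right)} = -3 - 4 = -7$)
$M{\left(W,p \right)} = W + 2 p$
$N{\left(I \right)} = \frac{7}{9} + \frac{I}{9}$ ($N{\left(I \right)} = - \frac{-7 - I}{9} = \frac{7}{9} + \frac{I}{9}$)
$\left(N{\left(M{\left(-2,-2 \right)} \right)} - 146\right) 92 = \left(\left(\frac{7}{9} + \frac{-2 + 2 \left(-2\right)}{9}\right) - 146\right) 92 = \left(\left(\frac{7}{9} + \frac{-2 - 4}{9}\right) - 146\right) 92 = \left(\left(\frac{7}{9} + \frac{1}{9} \left(-6\right)\right) - 146\right) 92 = \left(\left(\frac{7}{9} - \frac{2}{3}\right) - 146\right) 92 = \left(\frac{1}{9} - 146\right) 92 = \left(- \frac{1313}{9}\right) 92 = - \frac{120796}{9}$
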